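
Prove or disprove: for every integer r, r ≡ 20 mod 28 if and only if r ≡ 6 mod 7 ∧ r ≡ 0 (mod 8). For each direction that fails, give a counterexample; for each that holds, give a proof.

Only the converse holds.

(→) This fails: r = 20 gives 20 ≡ 20 (mod 28) but 20 ≡ 4 (mod 8), so the conjunction on the right does not hold.

(←) Conversely, if r ≡ 6 (mod 7) and r ≡ 0 (mod 8), then by the Chinese remainder theorem r ≡ 48 (mod 56). Since 48 ≡ 20 (mod 28) and 28 ∣ 56, we get r ≡ 20 (mod 28).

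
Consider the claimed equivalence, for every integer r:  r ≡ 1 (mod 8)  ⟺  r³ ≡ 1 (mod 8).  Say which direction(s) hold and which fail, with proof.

(⇒) Suppose r ≡ 1 (mod 8). Write r = 8j + 1. Then (8j + 1)³ = 512j³ + 192j² + 24j + 1 = 8(64j³ + 24j² + 3j) + 1, so r³ ≡ 1 (mod 8).

(⇐) For the converse, argue contrapositively. If r ≢ 1 (mod 8), then r is congruent to one of 0, 2, 3, 4, 5, 6, 7 modulo 8, and these give r³ ≡ 0, 0, 3, 0, 5, 0, 7 respectively — never 1.

The biconditional holds.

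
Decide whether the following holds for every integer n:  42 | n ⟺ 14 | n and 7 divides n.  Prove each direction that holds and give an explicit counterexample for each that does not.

(←) This fails: take n = 14. Both 14 ∣ 14 and 7 ∣ 14, yet 14 is not a multiple of 42 (since 14 = 0·42 + 14), so 42 ∤ 14.

(→) If 42 ∣ n, write n = 42q. Since 42 = 3·14, n = 14·(3q), so 14 ∣ n; and since 42 = 6·7, n = 7·(6q), so 7 ∣ n.

The forward direction holds; the converse fails.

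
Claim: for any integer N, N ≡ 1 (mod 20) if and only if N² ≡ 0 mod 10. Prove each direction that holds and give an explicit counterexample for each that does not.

Neither implication holds.

(→) This fails: take N = 1. Then 1 ≡ 1 (mod 20), but 1² = 1 ≡ 1 (mod 10), not 0.

(←) This fails: take N = 0. Then 0² = 0 ≡ 0 (mod 10), yet 0 ≡ 0 (mod 20), not 1.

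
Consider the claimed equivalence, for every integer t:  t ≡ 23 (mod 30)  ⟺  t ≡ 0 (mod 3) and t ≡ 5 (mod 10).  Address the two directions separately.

Neither direction holds.

[⇒] This fails: t = 23 gives 23 ≡ 23 (mod 30) but 23 ≡ 2 (mod 3), so the conjunction on the right does not hold.

[⇐] This fails: t = 15 satisfies both congruences on the right (15 ≡ 0 mod 3 and 15 ≡ 5 mod 10) yet 15 ≡ 15 (mod 30), not 23.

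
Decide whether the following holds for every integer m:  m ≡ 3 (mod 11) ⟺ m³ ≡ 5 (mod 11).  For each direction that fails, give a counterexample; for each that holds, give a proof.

Both directions hold; the statement is true.

Forward direction. Suppose m ≡ 3 (mod 11). Write m = 11j + 3. Then (11j + 3)³ = 1331j³ + 1089j² + 297j + 27 = 11(121j³ + 99j² + 27j + 2) + 5, so m³ ≡ 5 (mod 11).

Converse. For the converse, argue contrapositively. If m ≢ 3 (mod 11), then m is congruent to one of 0, 1, 2, 4, 5, 6, 7, 8, 9, 10 modulo 11, and these give m³ ≡ 0, 1, 8, 9, 4, 7, 2, 6, 3, 10 respectively — never 5.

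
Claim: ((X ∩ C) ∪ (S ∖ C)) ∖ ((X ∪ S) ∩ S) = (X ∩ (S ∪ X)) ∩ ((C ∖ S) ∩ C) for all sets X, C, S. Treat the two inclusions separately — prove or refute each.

Reverse inclusion. Let x ∈ (X ∩ (S ∪ X)) ∩ ((C ∖ S) ∩ C). Then x ∈ X ∩ C and x ∉ S, from which x ∈ ((X ∩ C) ∪ (S ∖ C)) ∖ ((X ∪ S) ∩ S).

Forward inclusion. Let x ∈ ((X ∩ C) ∪ (S ∖ C)) ∖ ((X ∪ S) ∩ S). Then x ∈ X ∩ C and x ∉ S, from which x ∈ (X ∩ (S ∪ X)) ∩ ((C ∖ S) ∩ C).

Both inclusions hold; the sets are equal.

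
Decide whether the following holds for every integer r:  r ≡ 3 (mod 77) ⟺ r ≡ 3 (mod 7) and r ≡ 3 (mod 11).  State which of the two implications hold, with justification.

The biconditional holds.

(⟹) Suppose r ≡ 3 (mod 77); write r = 77j + 3. Since 7 ∣ 77, reducing mod 7 gives r ≡ 3 (mod 7); since 11 ∣ 77, reducing mod 11 gives r ≡ 3 (mod 11).

(⟸) Conversely, if r ≡ 3 (mod 7) and r ≡ 3 (mod 11), then by the Chinese remainder theorem r ≡ 3 (mod 77). This is exactly r ≡ 3 (mod 77).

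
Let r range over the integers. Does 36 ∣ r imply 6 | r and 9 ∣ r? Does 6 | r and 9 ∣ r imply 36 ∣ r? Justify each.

Only the forward direction holds.

(⟹) If 36 ∣ r, write r = 36q. Since 36 = 6·6, r = 6·(6q), so 6 ∣ r; and since 36 = 4·9, r = 9·(4q), so 9 ∣ r.

(⟸) This fails: take r = 18. Both 6 ∣ 18 and 9 ∣ 18, yet 18 is not a multiple of 36 (since 18 = 0·36 + 18), so 36 ∤ 18.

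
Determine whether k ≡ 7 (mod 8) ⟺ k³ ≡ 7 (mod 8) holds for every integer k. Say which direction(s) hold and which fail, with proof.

Both implications hold.

(⟹) Suppose k ≡ 7 (mod 8). Write k = 8j + 7. Then (8j + 7)³ = 512j³ + 1344j² + 1176j + 343 = 8(64j³ + 168j² + 147j + 42) + 7, so k³ ≡ 7 (mod 8).

(⟸) Conversely, suppose k³ ≡ 7 (mod 8). The only residue r in {0, …, 7} with r³ ≡ 7 (mod 8) is r = 7, so k ≡ 7 (mod 8).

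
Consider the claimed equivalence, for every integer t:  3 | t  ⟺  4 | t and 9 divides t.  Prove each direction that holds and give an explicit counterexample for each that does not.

(⇒) fails; (⇐) holds.

(→) This fails: take t = 3. Certainly 3 ∣ 3, but 4 ∤ 3.

(←) Suppose 4 ∣ t and 9 ∣ t. Any common multiple of 4 and 9 is a multiple of their lcm; here gcd(4, 9) = 1, so lcm(4, 9) = 4·9 = 36, so 36 ∣ t. Since 3 ∣ 36, it follows that 3 ∣ t.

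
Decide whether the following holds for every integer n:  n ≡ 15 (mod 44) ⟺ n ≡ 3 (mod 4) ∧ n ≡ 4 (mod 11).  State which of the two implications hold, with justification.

Equivalent; both directions hold.

(⇐) If n ≡ 3 (mod 4) and n ≡ 4 (mod 11), then by the Chinese remainder theorem n ≡ 15 (mod 44). This is exactly n ≡ 15 (mod 44).

(⇒) Suppose n ≡ 15 (mod 44); write n = 44j + 15. Since 4 ∣ 44, reducing mod 4 gives n ≡ 15 ≡ 3 (mod 4); since 11 ∣ 44, reducing mod 11 gives n ≡ 15 ≡ 4 (mod 11).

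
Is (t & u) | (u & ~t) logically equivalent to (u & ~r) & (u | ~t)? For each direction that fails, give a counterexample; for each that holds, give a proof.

(→) This fails. Under t = F, r = T, u = T, the left side is true but the right side is false.

(←) Assume the antecedent. If t is true, the antecedent forces (t = T, r = F, u = T), and (t & u) | (u & ~t) holds there. If t is false, the antecedent forces (t = F, r = F, u = T), and (t & u) | (u & ~t) holds there. Either way (t & u) | (u & ~t) holds.

The forward direction fails; the converse holds.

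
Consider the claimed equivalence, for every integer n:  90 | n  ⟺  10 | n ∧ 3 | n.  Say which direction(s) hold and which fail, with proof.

(→) If 90 ∣ n, write n = 90q. Since 90 = 9·10, n = 10·(9q), so 10 ∣ n; and since 90 = 30·3, n = 3·(30q), so 3 ∣ n.

(←) This fails: take n = 30. Both 10 ∣ 30 and 3 ∣ 30, yet 30 is not a multiple of 90 (since 30 = 0·90 + 30), so 90 ∤ 30.

Not equivalent: only (⇒) holds.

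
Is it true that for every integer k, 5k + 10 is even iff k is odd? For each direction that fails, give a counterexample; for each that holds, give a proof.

Both directions fail.

[⇒] This fails: k = 6 gives 5k + 10 = 40, which is even, but 6 is even, not odd.

[⇐] This also fails: k = 7 is odd, but 5k + 10 = 45 is odd, not even.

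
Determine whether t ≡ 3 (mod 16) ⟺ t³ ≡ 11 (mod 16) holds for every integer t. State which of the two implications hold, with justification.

Forward direction. Suppose t ≡ 3 (mod 16). Write t = 16j + 3. Then (16j + 3)³ = 4096j³ + 2304j² + 432j + 27 = 16(256j³ + 144j² + 27j + 1) + 11, so t³ ≡ 11 (mod 16).

Converse. Suppose t³ ≡ 11 (mod 16). The only residue r in {0, …, 15} with r³ ≡ 11 (mod 16) is r = 3, so t ≡ 3 (mod 16).

Both directions hold.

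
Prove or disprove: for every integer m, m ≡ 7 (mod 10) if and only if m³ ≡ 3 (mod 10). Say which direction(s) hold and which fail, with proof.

(→) Suppose m ≡ 7 (mod 10). Write m = 10j + 7. Then (10j + 7)³ = 1000j³ + 2100j² + 1470j + 343 = 10(100j³ + 210j² + 147j + 34) + 3, so m³ ≡ 3 (mod 10).

(←) For the converse, argue contrapositively. If m ≢ 7 (mod 10), then m is congruent to one of 0, 1, 2, 3, 4, 5, 6, 8, 9 modulo 10, and these give m³ ≡ 0, 1, 8, 7, 4, 5, 6, 2, 9 respectively — never 3.

Both directions hold.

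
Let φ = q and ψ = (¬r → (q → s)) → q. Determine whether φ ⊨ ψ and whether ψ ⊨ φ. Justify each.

Both directions hold; the statement is true.

(⟸) Assume the antecedent. If s is true, the antecedent forces (s = T, q = T, r = F) or (s = T, q = T, r = T), and q holds there. If s is false, the antecedent forces (s = F, q = T, r = F) or (s = F, q = T, r = T), and q holds there. Either way q holds.

(⟹) Assume the antecedent. If s is true, the antecedent forces (s = T, q = T, r = F) or (s = T, q = T, r = T), and (¬r → (q → s)) → q holds there. If s is false, the antecedent forces (s = F, q = T, r = F) or (s = F, q = T, r = T), and (¬r → (q → s)) → q holds there. Either way (¬r → (q → s)) → q holds.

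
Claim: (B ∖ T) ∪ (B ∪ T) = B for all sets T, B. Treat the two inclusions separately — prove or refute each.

Forward inclusion. This inclusion fails. Take T = {1}, B = ∅; then 1 ∈ (B ∖ T) ∪ (B ∪ T) but 1 ∉ B.

Reverse inclusion. Let x ∈ B. Then either x ∈ B and x ∉ T; or x ∈ T ∩ B. In each case x ∈ (B ∖ T) ∪ (B ∪ T), so B ⊆ (B ∖ T) ∪ (B ∪ T).

(⊆) fails; (⊇) holds.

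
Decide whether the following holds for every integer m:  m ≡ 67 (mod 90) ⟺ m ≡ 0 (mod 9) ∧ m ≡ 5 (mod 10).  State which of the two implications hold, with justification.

(⟹) This fails: m = 67 gives 67 ≡ 67 (mod 90) but 67 ≡ 4 (mod 9), so the conjunction on the right does not hold.

(⟸) This fails: m = 45 satisfies both congruences on the right (45 ≡ 0 mod 9 and 45 ≡ 5 mod 10) yet 45 ≡ 45 (mod 90), not 67.

Neither implication holds.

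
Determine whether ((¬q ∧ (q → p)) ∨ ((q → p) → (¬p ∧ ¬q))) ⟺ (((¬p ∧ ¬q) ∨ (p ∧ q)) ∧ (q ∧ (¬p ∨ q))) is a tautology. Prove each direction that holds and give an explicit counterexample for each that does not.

[⇒] This fails. Under p = F, q = F, the left side is true but the right side is false.

[⇐] This fails. Under p = T, q = T, the left side is false but the right side is true.

Both directions fail.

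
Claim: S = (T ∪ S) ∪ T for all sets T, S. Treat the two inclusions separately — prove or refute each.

Forward inclusion. Let x ∈ S. Then either x ∈ S and x ∉ T; or x ∈ T ∩ S. In each case x ∈ (T ∪ S) ∪ T, so S ⊆ (T ∪ S) ∪ T.

Reverse inclusion. This inclusion fails. Take T = {1}, S = ∅; then 1 ∈ (T ∪ S) ∪ T but 1 ∉ S.

(⊆) holds; (⊇) fails.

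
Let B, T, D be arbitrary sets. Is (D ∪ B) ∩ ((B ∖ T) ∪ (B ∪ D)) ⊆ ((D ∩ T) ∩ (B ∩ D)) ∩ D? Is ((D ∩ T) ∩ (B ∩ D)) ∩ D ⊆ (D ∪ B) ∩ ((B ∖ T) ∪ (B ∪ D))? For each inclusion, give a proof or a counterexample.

(⊆) fails; (⊇) holds.

Forward inclusion. This inclusion fails. Take B = {1}, T = ∅, D = ∅; then 1 ∈ (D ∪ B) ∩ ((B ∖ T) ∪ (B ∪ D)) but 1 ∉ ((D ∩ T) ∩ (B ∩ D)) ∩ D.

Reverse inclusion. Let x ∈ ((D ∩ T) ∩ (B ∩ D)) ∩ D. Then x ∈ B ∩ T ∩ D, from which x ∈ (D ∪ B) ∩ ((B ∖ T) ∪ (B ∪ D)).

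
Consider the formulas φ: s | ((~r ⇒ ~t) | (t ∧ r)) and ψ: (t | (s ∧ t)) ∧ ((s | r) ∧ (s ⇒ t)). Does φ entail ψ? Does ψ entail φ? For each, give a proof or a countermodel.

(⇒) fails; (⇐) holds.

Converse. Assume the antecedent. If s is true, s | ((~r ⇒ ~t) | (t ∧ r)) reduces to true regardless of the other variables. If s is false, the antecedent forces (s = F, t = T, r = T), and s | ((~r ⇒ ~t) | (t ∧ r)) holds there. Either way s | ((~r ⇒ ~t) | (t ∧ r)) holds.

Forward direction. This fails. Under s = F, t = F, r = F, the left side is true but the right side is false.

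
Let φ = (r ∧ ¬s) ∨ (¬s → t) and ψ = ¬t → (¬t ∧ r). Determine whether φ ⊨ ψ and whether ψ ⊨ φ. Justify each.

Only the converse holds.

[⇒] This fails. Under s = T, t = F, r = F, the left side is true but the right side is false.

[⇐] Assume the antecedent. If t is true, (r ∧ ¬s) ∨ (¬s → t) reduces to true regardless of the other variables. If t is false, the antecedent forces (s = F, t = F, r = T) or (s = T, t = F, r = T), and (r ∧ ¬s) ∨ (¬s → t) holds there. Either way (r ∧ ¬s) ∨ (¬s → t) holds.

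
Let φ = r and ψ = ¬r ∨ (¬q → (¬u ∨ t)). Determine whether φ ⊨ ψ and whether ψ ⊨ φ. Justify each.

[⇒] This fails. Under q = F, u = T, r = T, t = F, the left side is true but the right side is false.

[⇐] This fails. Under q = F, u = F, r = F, t = F, the left side is false but the right side is true.

Neither implication holds.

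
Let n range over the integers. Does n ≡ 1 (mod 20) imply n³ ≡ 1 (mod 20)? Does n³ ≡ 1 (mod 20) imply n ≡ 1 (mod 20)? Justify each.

The biconditional holds.

Converse. Suppose n³ ≡ 1 (mod 20). The only residue r in {0, …, 19} with r³ ≡ 1 (mod 20) is r = 1, so n ≡ 1 (mod 20).

Forward direction. Suppose n ≡ 1 (mod 20). Write n = 20j + 1. Then (20j + 1)³ = 8000j³ + 1200j² + 60j + 1 = 20(400j³ + 60j² + 3j) + 1, so n³ ≡ 1 (mod 20).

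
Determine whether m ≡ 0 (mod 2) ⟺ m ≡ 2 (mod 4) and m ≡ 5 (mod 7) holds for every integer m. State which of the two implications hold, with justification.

The forward direction fails; the converse holds.

(→) This fails: m = 0 gives 0 ≡ 0 (mod 2) but 0 ≡ 0 (mod 4), so the conjunction on the right does not hold.

(←) Conversely, if m ≡ 2 (mod 4) and m ≡ 5 (mod 7), then by the Chinese remainder theorem m ≡ 26 (mod 28). Since 26 ≡ 0 (mod 2) and 2 ∣ 28, we get m ≡ 0 (mod 2).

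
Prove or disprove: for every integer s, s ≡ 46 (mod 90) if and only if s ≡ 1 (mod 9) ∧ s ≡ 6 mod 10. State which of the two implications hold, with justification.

[⇐] If s ≡ 1 (mod 9) and s ≡ 6 (mod 10), then by the Chinese remainder theorem s ≡ 46 (mod 90). This is exactly s ≡ 46 (mod 90).

[⇒] Suppose s ≡ 46 (mod 90); write s = 90j + 46. Since 9 ∣ 90, reducing mod 9 gives s ≡ 46 ≡ 1 (mod 9); since 10 ∣ 90, reducing mod 10 gives s ≡ 46 ≡ 6 (mod 10).

Both implications hold.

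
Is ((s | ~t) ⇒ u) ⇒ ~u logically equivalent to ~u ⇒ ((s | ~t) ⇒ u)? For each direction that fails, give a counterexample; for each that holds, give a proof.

Forward direction. This fails. Under u = F, t = F, s = F, the left side is true but the right side is false.

Converse. This fails. Under u = T, t = F, s = F, the left side is false but the right side is true.

Neither direction holds.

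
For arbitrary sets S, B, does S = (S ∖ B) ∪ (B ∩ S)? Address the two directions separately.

(⊆) Let x ∈ S. Then either x ∈ S and x ∉ B; or x ∈ S ∩ B. In each case x ∈ (S ∖ B) ∪ (B ∩ S), so S ⊆ (S ∖ B) ∪ (B ∩ S).

(⊇) Let x ∈ (S ∖ B) ∪ (B ∩ S). Then either x ∈ S and x ∉ B; or x ∈ S ∩ B. In each case x ∈ S, so (S ∖ B) ∪ (B ∩ S) ⊆ S.

Both inclusions hold.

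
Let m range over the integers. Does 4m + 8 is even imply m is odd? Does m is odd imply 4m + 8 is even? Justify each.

(⟹) This fails: take m = 2. Then 4m + 8 = 16, which is even, yet m = 2 is even, not odd.

(⟸) Suppose m is odd. Since 4 is even, 4m is even for every m, so 4m + 8 has the same parity as 8, which is even. Hence 4m + 8 is even.

(⇒) fails; (⇐) holds.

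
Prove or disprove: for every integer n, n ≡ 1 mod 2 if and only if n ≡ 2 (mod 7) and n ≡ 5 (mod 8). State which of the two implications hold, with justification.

(⇒) fails; (⇐) holds.

[⇐] If n ≡ 2 (mod 7) and n ≡ 5 (mod 8), then by the Chinese remainder theorem n ≡ 37 (mod 56). Since 37 ≡ 1 (mod 2) and 2 ∣ 56, we get n ≡ 1 (mod 2).

[⇒] This fails: n = 1 gives 1 ≡ 1 (mod 2) but 1 ≡ 1 (mod 7), so the conjunction on the right does not hold.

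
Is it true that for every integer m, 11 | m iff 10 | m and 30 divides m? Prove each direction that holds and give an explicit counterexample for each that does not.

(⇒) fails and (⇐) fails.

Forward direction. This fails: take m = 11. Certainly 11 ∣ 11, but 10 ∤ 11.

Converse. This fails: take m = 30. Both 10 ∣ 30 and 30 ∣ 30, yet 30 is not a multiple of 11 (since 30 = 2·11 + 8), so 11 ∤ 30.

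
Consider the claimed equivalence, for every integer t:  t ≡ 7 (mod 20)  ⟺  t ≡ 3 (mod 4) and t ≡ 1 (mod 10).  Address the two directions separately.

(⇒) This fails: t = 7 gives 7 ≡ 7 (mod 20) but 7 ≡ 7 (mod 10), so the conjunction on the right does not hold.

(⇐) This fails: t = 11 satisfies both congruences on the right (11 ≡ 3 mod 4 and 11 ≡ 1 mod 10) yet 11 ≡ 11 (mod 20), not 7.

(⇒) fails and (⇐) fails.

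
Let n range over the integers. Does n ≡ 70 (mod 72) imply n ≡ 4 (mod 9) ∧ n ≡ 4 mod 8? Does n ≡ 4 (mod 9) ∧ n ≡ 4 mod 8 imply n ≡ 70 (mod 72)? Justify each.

Both directions fail.

(→) This fails: n = 70 gives 70 ≡ 70 (mod 72) but 70 ≡ 7 (mod 9), so the conjunction on the right does not hold.

(←) This fails: n = 4 satisfies both congruences on the right (4 ≡ 4 mod 9 and 4 ≡ 4 mod 8) yet 4 ≡ 4 (mod 72), not 70.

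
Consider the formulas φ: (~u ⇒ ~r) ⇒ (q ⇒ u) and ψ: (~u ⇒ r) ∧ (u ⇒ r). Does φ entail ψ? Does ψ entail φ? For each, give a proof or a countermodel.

Only the converse holds.

Forward direction. This fails. Under r = F, q = F, u = F, the left side is true but the right side is false.

Converse. Assume the antecedent. If r is true, (~u ⇒ ~r) ⇒ (q ⇒ u) reduces to true regardless of the other variables. If r is false, the antecedent cannot hold. Either way (~u ⇒ ~r) ⇒ (q ⇒ u) holds.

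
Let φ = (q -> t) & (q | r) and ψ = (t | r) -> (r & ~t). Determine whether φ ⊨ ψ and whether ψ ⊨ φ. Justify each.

Both directions fail.

[⇒] This fails. Under t = T, r = T, q = F, the left side is true but the right side is false.

[⇐] This fails. Under t = F, r = F, q = F, the left side is false but the right side is true.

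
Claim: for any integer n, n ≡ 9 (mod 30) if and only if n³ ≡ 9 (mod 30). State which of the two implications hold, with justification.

(→) Suppose n ≡ 9 (mod 30). Write n = 30j + 9. Then (30j + 9)³ = 27000j³ + 24300j² + 7290j + 729 = 30(900j³ + 810j² + 243j + 24) + 9, so n³ ≡ 9 (mod 30).

(←) Conversely, suppose n³ ≡ 9 (mod 30). The only residue r in {0, …, 29} with r³ ≡ 9 (mod 30) is r = 9, so n ≡ 9 (mod 30).

Both directions hold.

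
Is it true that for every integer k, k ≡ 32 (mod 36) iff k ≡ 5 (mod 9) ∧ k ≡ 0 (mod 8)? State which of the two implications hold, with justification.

(⇒) fails; (⇐) holds.

Forward direction. This fails: k = 68 gives 68 ≡ 32 (mod 36) but 68 ≡ 4 (mod 8), so the conjunction on the right does not hold.

Converse. If k ≡ 5 (mod 9) and k ≡ 0 (mod 8), then by the Chinese remainder theorem k ≡ 32 (mod 72). Since 32 ≡ 32 (mod 36) and 36 ∣ 72, we get k ≡ 32 (mod 36).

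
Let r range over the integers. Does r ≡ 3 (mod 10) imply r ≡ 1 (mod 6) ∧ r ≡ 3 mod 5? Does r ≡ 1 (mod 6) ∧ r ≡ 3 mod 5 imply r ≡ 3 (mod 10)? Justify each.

(⇐) If r ≡ 1 (mod 6) and r ≡ 3 (mod 5), then by the Chinese remainder theorem r ≡ 13 (mod 30). Since 13 ≡ 3 (mod 10) and 10 ∣ 30, we get r ≡ 3 (mod 10).

(⇒) This fails: r = 3 gives 3 ≡ 3 (mod 10) but 3 ≡ 3 (mod 6), so the conjunction on the right does not hold.

Only the reverse direction holds.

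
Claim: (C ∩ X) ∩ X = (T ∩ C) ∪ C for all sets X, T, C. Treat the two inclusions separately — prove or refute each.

(⊆) holds; (⊇) fails.

(⊆) Let x ∈ (C ∩ X) ∩ X. Then either x ∈ X ∩ C and x ∉ T; or x ∈ X ∩ T ∩ C. In each case x ∈ (T ∩ C) ∪ C, so (C ∩ X) ∩ X ⊆ (T ∩ C) ∪ C.

(⊇) This inclusion fails. Take X = ∅, T = ∅, C = {1}; then 1 ∈ (T ∩ C) ∪ C but 1 ∉ (C ∩ X) ∩ X.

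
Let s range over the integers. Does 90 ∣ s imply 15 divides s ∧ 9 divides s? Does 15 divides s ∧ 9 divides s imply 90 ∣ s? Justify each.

[⇒] If 90 ∣ s, write s = 90q. Since 90 = 6·15, s = 15·(6q), so 15 ∣ s; and since 90 = 10·9, s = 9·(10q), so 9 ∣ s.

[⇐] This fails: take s = 45. Both 15 ∣ 45 and 9 ∣ 45, yet 45 is not a multiple of 90 (since 45 = 0·90 + 45), so 90 ∤ 45.

Only the forward implication holds.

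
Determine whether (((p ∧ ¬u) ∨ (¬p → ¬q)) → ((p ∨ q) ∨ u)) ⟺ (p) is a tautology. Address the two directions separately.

Forward direction. This fails. Under q = T, p = F, u = F, the left side is true but the right side is false.

Converse. Assume the antecedent. If q is true, the consequent reduces to true regardless of the other variables. If q is false, the antecedent forces (q = F, p = T, u = F) or (q = F, p = T, u = T), and the consequent holds there. Either way the consequent holds.

Only the reverse direction holds.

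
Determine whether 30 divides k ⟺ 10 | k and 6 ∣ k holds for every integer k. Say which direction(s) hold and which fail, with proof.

(→) If 30 ∣ k, write k = 30q. Since 30 = 3·10, k = 10·(3q), so 10 ∣ k; and since 30 = 5·6, k = 6·(5q), so 6 ∣ k.

(←) Suppose 10 ∣ k and 6 ∣ k. Any common multiple of 10 and 6 is a multiple of their lcm; here lcm(10, 6) = 10·6/gcd(10, 6) = 60/2 = 30, so 30 ∣ k.

Both directions hold.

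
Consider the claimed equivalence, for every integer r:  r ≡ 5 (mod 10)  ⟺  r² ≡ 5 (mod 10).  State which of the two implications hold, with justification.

Both directions hold; the statement is true.

(⟸) Suppose r² ≡ 5 (mod 10). The only residue r in {0, …, 9} with r² ≡ 5 (mod 10) is r = 5, so r ≡ 5 (mod 10).

(⟹) Suppose r ≡ 5 (mod 10). Write r = 10j + 5. Then (10j + 5)² = 100j² + 100j + 25 = 10(10j² + 10j + 2) + 5, so r² ≡ 5 (mod 10).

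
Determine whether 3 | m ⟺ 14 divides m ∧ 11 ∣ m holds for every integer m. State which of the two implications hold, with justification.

Forward direction. This fails: take m = 3. Certainly 3 ∣ 3, but 14 ∤ 3.

Converse. This fails: take m = 154. Both 14 ∣ 154 and 11 ∣ 154, yet 154 is not a multiple of 3 (since 154 = 51·3 + 1), so 3 ∤ 154.

(⇒) fails and (⇐) fails.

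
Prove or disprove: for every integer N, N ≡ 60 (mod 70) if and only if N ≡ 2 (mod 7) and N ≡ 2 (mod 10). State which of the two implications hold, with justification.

Forward direction. This fails: N = 60 gives 60 ≡ 60 (mod 70) but 60 ≡ 4 (mod 7), so the conjunction on the right does not hold.

Converse. This fails: N = 2 satisfies both congruences on the right (2 ≡ 2 mod 7 and 2 ≡ 2 mod 10) yet 2 ≡ 2 (mod 70), not 60.

Both directions fail.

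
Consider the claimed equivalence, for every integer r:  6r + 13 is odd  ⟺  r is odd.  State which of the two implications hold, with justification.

(⇒) This fails: take r = 6. Then 6r + 13 = 49, which is odd, yet r = 6 is even, not odd.

(⇐) Suppose r is odd. Since 6 is even, 6r is even for every r, so 6r + 13 has the same parity as 13, which is odd. Hence 6r + 13 is odd.

Not equivalent: only (⇐) holds.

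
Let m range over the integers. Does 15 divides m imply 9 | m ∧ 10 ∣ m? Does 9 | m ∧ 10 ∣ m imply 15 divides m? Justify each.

Not equivalent: only (⇐) holds.

(→) This fails: take m = 15. Certainly 15 ∣ 15, but 9 ∤ 15.

(←) Suppose 9 ∣ m and 10 ∣ m. Any common multiple of 9 and 10 is a multiple of their lcm; here gcd(9, 10) = 1, so lcm(9, 10) = 9·10 = 90, so 90 ∣ m. Since 15 ∣ 90, it follows that 15 ∣ m.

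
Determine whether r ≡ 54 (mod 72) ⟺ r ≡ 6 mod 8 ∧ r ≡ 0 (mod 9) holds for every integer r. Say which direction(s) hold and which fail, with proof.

Both directions hold; the statement is true.

Forward direction. Suppose r ≡ 54 (mod 72); write r = 72j + 54. Since 8 ∣ 72, reducing mod 8 gives r ≡ 54 ≡ 6 (mod 8); since 9 ∣ 72, reducing mod 9 gives r ≡ 54 ≡ 0 (mod 9).

Converse. If r ≡ 6 (mod 8) and r ≡ 0 (mod 9), then by the Chinese remainder theorem r ≡ 54 (mod 72). This is exactly r ≡ 54 (mod 72).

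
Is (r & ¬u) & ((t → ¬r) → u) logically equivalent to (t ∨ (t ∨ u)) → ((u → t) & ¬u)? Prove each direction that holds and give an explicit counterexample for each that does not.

Only the forward direction holds.

[⇐] This fails. Under u = F, t = F, r = F, the left side is false but the right side is true.

[⇒] Assume the antecedent. If u is true, the antecedent cannot hold. If u is false, (t ∨ (t ∨ u)) → ((u → t) & ¬u) reduces to true regardless of the other variables. Either way (t ∨ (t ∨ u)) → ((u → t) & ¬u) holds.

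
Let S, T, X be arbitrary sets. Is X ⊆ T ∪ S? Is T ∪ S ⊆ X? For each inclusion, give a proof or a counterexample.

Both inclusions fail.

Forward inclusion. This inclusion fails. Take S = ∅, T = ∅, X = {1}; then 1 ∈ X but 1 ∉ T ∪ S.

Reverse inclusion. This inclusion fails. Take S = {1}, T = ∅, X = ∅; then 1 ∈ T ∪ S but 1 ∉ X.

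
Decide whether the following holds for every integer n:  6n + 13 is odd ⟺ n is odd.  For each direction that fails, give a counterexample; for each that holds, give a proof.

Only the reverse direction holds.

(→) This fails: take n = 2. Then 6n + 13 = 25, which is odd, yet n = 2 is even, not odd.

(←) Suppose n is odd. Since 6 is even, 6n is even for every n, so 6n + 13 has the same parity as 13, which is odd. Hence 6n + 13 is odd.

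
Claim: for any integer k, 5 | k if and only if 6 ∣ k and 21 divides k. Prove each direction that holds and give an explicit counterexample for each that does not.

(⇒) fails and (⇐) fails.

(→) This fails: take k = 5. Certainly 5 ∣ 5, but 6 ∤ 5.

(←) This fails: take k = 42. Both 6 ∣ 42 and 21 ∣ 42, yet 42 is not a multiple of 5 (since 42 = 8·5 + 2), so 5 ∤ 42.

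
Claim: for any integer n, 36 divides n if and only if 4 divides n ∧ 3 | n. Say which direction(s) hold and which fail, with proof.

Only the forward direction holds.

(→) If 36 ∣ n, write n = 36q. Since 36 = 9·4, n = 4·(9q), so 4 ∣ n; and since 36 = 12·3, n = 3·(12q), so 3 ∣ n.

(←) This fails: take n = 12. Both 4 ∣ 12 and 3 ∣ 12, yet 12 is not a multiple of 36 (since 12 = 0·36 + 12), so 36 ∤ 12.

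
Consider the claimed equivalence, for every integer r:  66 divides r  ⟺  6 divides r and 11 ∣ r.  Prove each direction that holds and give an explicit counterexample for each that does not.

The biconditional holds.

(⟹) If 66 ∣ r, write r = 66q. Since 66 = 11·6, r = 6·(11q), so 6 ∣ r; and since 66 = 6·11, r = 11·(6q), so 11 ∣ r.

(⟸) Suppose 6 ∣ r and 11 ∣ r. Any common multiple of 6 and 11 is a multiple of their lcm; here gcd(6, 11) = 1, so lcm(6, 11) = 6·11 = 66, so 66 ∣ r.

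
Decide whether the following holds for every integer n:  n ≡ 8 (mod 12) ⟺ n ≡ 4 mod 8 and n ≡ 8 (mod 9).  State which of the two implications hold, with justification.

Forward direction. This fails: n = 32 gives 32 ≡ 8 (mod 12) but 32 ≡ 0 (mod 8), so the conjunction on the right does not hold.

Converse. If n ≡ 4 (mod 8) and n ≡ 8 (mod 9), then by the Chinese remainder theorem n ≡ 44 (mod 72). Since 44 ≡ 8 (mod 12) and 12 ∣ 72, we get n ≡ 8 (mod 12).

(⇒) fails; (⇐) holds.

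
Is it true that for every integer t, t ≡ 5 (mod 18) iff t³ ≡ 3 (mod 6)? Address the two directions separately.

Both directions fail.

[⇒] This fails: take t = 5. Then 5 ≡ 5 (mod 18), but 5³ = 125 ≡ 5 (mod 6), not 3.

[⇐] This fails: take t = 3. Then 3³ = 27 ≡ 3 (mod 6), yet 3 ≡ 3 (mod 18), not 5.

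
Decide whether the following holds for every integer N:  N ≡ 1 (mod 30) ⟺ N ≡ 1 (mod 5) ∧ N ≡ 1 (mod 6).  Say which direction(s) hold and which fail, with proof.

Both directions hold; the statement is true.

Converse. If N ≡ 1 (mod 5) and N ≡ 1 (mod 6), then by the Chinese remainder theorem N ≡ 1 (mod 30). This is exactly N ≡ 1 (mod 30).

Forward direction. Suppose N ≡ 1 (mod 30); write N = 30j + 1. Since 5 ∣ 30, reducing mod 5 gives N ≡ 1 (mod 5); since 6 ∣ 30, reducing mod 6 gives N ≡ 1 (mod 6).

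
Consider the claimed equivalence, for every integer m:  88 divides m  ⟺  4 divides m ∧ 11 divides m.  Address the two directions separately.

The forward direction holds; the converse fails.

Forward direction. If 88 ∣ m, write m = 88q. Since 88 = 22·4, m = 4·(22q), so 4 ∣ m; and since 88 = 8·11, m = 11·(8q), so 11 ∣ m.

Converse. This fails: take m = 44. Both 4 ∣ 44 and 11 ∣ 44, yet 44 is not a multiple of 88 (since 44 = 0·88 + 44), so 88 ∤ 44.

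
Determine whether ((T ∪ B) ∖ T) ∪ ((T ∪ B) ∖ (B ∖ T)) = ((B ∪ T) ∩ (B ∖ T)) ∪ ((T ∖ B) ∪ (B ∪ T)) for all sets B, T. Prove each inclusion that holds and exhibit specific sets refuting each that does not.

(⟹) Let x ∈ ((T ∪ B) ∖ T) ∪ ((T ∪ B) ∖ (B ∖ T)). Then either x ∈ B and x ∉ T; or x ∈ T and x ∉ B; or x ∈ B ∩ T. In each case x ∈ ((B ∪ T) ∩ (B ∖ T)) ∪ ((T ∖ B) ∪ (B ∪ T)), so ((T ∪ B) ∖ T) ∪ ((T ∪ B) ∖ (B ∖ T)) ⊆ ((B ∪ T) ∩ (B ∖ T)) ∪ ((T ∖ B) ∪ (B ∪ T)).

(⟸) Let x ∈ ((B ∪ T) ∩ (B ∖ T)) ∪ ((T ∖ B) ∪ (B ∪ T)). Then either x ∈ B and x ∉ T; or x ∈ T and x ∉ B; or x ∈ B ∩ T. In each case x ∈ ((T ∪ B) ∖ T) ∪ ((T ∪ B) ∖ (B ∖ T)), so ((B ∪ T) ∩ (B ∖ T)) ∪ ((T ∖ B) ∪ (B ∪ T)) ⊆ ((T ∪ B) ∖ T) ∪ ((T ∪ B) ∖ (B ∖ T)).

Both inclusions hold; the sets are equal.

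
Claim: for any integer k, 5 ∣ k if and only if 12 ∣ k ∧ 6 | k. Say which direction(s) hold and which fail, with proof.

Forward direction. This fails: take k = 5. Certainly 5 ∣ 5, but 12 ∤ 5.

Converse. This fails: take k = 12. Both 12 ∣ 12 and 6 ∣ 12, yet 12 is not a multiple of 5 (since 12 = 2·5 + 2), so 5 ∤ 12.

(⇒) fails and (⇐) fails.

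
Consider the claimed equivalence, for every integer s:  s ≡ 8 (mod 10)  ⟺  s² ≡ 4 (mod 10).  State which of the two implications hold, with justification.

Not equivalent: only (⇒) holds.

[⇒] Suppose s ≡ 8 (mod 10). Write s = 10j + 8. Then (10j + 8)² = 100j² + 160j + 64 = 10(10j² + 16j + 6) + 4, so s² ≡ 4 (mod 10).

[⇐] This fails: take s = 2. Then 2² = 4 ≡ 4 (mod 10), yet 2 ≡ 2 (mod 10), not 8.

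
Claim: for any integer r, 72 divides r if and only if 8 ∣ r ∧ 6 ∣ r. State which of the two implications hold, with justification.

The forward direction holds; the converse fails.

(→) If 72 ∣ r, write r = 72q. Since 72 = 9·8, r = 8·(9q), so 8 ∣ r; and since 72 = 12·6, r = 6·(12q), so 6 ∣ r.

(←) This fails: take r = 24. Both 8 ∣ 24 and 6 ∣ 24, yet 24 is not a multiple of 72 (since 24 = 0·72 + 24), so 72 ∤ 24.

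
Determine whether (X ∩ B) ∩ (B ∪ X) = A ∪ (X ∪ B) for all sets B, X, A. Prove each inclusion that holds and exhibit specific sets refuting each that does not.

(⊆) Let x ∈ (X ∩ B) ∩ (B ∪ X). Then either x ∈ B ∩ X and x ∉ A; or x ∈ B ∩ X ∩ A. In each case x ∈ A ∪ (X ∪ B), so (X ∩ B) ∩ (B ∪ X) ⊆ A ∪ (X ∪ B).

(⊇) This inclusion fails. Take B = {1}, X = ∅, A = ∅; then 1 ∈ A ∪ (X ∪ B) but 1 ∉ (X ∩ B) ∩ (B ∪ X).

The sets are not equal: only the forward inclusion holds.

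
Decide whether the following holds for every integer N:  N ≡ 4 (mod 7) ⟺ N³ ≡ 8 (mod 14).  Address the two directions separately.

[⇒] This fails: take N = 11. Then 11 ≡ 4 (mod 7), but 11³ = 1331 ≡ 1 (mod 14), not 8.

[⇐] This fails: take N = 2. Then 2³ = 8 ≡ 8 (mod 14), yet 2 ≡ 2 (mod 7), not 4.

Both directions fail.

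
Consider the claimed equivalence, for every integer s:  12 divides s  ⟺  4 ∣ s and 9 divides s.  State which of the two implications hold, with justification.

[⇒] This fails: take s = 12. Certainly 12 ∣ 12, but 9 ∤ 12.

[⇐] Suppose 4 ∣ s and 9 ∣ s. Any common multiple of 4 and 9 is a multiple of their lcm; here gcd(4, 9) = 1, so lcm(4, 9) = 4·9 = 36, so 36 ∣ s. Since 12 ∣ 36, it follows that 12 ∣ s.

The forward direction fails; the converse holds.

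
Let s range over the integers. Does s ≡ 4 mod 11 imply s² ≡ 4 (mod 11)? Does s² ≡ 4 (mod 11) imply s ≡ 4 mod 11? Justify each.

(⟹) This fails: take s = 4. Then 4 ≡ 4 (mod 11), but 4² = 16 ≡ 5 (mod 11), not 4.

(⟸) This fails: take s = 2. Then 2² = 4 ≡ 4 (mod 11), yet 2 ≡ 2 (mod 11), not 4.

Both directions fail.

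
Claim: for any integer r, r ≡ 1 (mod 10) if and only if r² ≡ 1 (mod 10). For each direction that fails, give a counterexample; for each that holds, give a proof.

[⇒] Suppose r ≡ 1 (mod 10). Write r = 10j + 1. Then (10j + 1)² = 100j² + 20j + 1 = 10(10j² + 2j) + 1, so r² ≡ 1 (mod 10).

[⇐] This fails: take r = 9. Then 9² = 81 ≡ 1 (mod 10), yet 9 ≡ 9 (mod 10), not 1.

Only the forward implication holds.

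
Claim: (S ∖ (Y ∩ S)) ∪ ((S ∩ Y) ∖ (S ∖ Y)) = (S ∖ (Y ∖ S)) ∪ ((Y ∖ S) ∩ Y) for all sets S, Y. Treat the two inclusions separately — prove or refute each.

(⟸) This inclusion fails. Take S = ∅, Y = {1}; then 1 ∈ (S ∖ (Y ∖ S)) ∪ ((Y ∖ S) ∩ Y) but 1 ∉ (S ∖ (Y ∩ S)) ∪ ((S ∩ Y) ∖ (S ∖ Y)).

(⟹) Let x ∈ (S ∖ (Y ∩ S)) ∪ ((S ∩ Y) ∖ (S ∖ Y)). Then either x ∈ S and x ∉ Y; or x ∈ S ∩ Y. In each case x ∈ (S ∖ (Y ∖ S)) ∪ ((Y ∖ S) ∩ Y), so (S ∖ (Y ∩ S)) ∪ ((S ∩ Y) ∖ (S ∖ Y)) ⊆ (S ∖ (Y ∖ S)) ∪ ((Y ∖ S) ∩ Y).

Only the forward inclusion holds.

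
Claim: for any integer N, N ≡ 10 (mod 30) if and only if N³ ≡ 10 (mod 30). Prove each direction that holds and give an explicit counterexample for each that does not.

(⟹) Suppose N ≡ 10 (mod 30). Write N = 30j + 10. Then (30j + 10)³ = 27000j³ + 27000j² + 9000j + 1000 = 30(900j³ + 900j² + 300j + 33) + 10, so N³ ≡ 10 (mod 30).

(⟸) Conversely, suppose N³ ≡ 10 (mod 30). The only residue r in {0, …, 29} with r³ ≡ 10 (mod 30) is r = 10, so N ≡ 10 (mod 30).

The biconditional holds.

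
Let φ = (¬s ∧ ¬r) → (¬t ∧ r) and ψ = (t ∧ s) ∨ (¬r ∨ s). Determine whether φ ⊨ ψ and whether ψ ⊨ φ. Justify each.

(⟹) This fails. Under r = T, t = F, s = F, the left side is true but the right side is false.

(⟸) This fails. Under r = F, t = F, s = F, the left side is false but the right side is true.

Neither direction holds.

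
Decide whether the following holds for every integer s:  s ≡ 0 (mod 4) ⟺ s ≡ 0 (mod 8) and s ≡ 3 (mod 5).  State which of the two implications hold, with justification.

(←) If s ≡ 0 (mod 8) and s ≡ 3 (mod 5), then by the Chinese remainder theorem s ≡ 8 (mod 40). Since 8 ≡ 0 (mod 4) and 4 ∣ 40, we get s ≡ 0 (mod 4).

(→) This fails: s = 0 gives 0 ≡ 0 (mod 4) but 0 ≡ 0 (mod 5), so the conjunction on the right does not hold.

Not equivalent: only (⇐) holds.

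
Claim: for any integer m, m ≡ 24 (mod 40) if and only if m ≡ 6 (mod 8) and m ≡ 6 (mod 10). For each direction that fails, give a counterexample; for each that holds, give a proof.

Forward direction. This fails: m = 24 gives 24 ≡ 24 (mod 40) but 24 ≡ 0 (mod 8), so the conjunction on the right does not hold.

Converse. This fails: m = 6 satisfies both congruences on the right (6 ≡ 6 mod 8 and 6 ≡ 6 mod 10) yet 6 ≡ 6 (mod 40), not 24.

Neither implication holds.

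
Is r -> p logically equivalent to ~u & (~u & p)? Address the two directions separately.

The forward direction fails; the converse holds.

(→) This fails. Under r = F, p = F, u = F, the left side is true but the right side is false.

(←) Assume the antecedent. If r is true, the antecedent forces (r = T, p = T, u = F), and r -> p holds there. If r is false, r -> p reduces to true regardless of the other variables. Either way r -> p holds.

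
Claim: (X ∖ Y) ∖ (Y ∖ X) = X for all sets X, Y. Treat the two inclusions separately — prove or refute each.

(⊆) holds; (⊇) fails.

(⟸) This inclusion fails. Take X = {1}, Y = {1}; then 1 ∈ X but 1 ∉ (X ∖ Y) ∖ (Y ∖ X).

(⟹) Let x ∈ (X ∖ Y) ∖ (Y ∖ X). Then x ∈ X and x ∉ Y, from which x ∈ X.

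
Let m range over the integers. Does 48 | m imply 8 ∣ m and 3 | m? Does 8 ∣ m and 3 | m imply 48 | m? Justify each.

Only the forward direction holds.

(⇒) If 48 ∣ m, write m = 48q. Since 48 = 6·8, m = 8·(6q), so 8 ∣ m; and since 48 = 16·3, m = 3·(16q), so 3 ∣ m.

(⇐) This fails: take m = 24. Both 8 ∣ 24 and 3 ∣ 24, yet 24 is not a multiple of 48 (since 24 = 0·48 + 24), so 48 ∤ 24.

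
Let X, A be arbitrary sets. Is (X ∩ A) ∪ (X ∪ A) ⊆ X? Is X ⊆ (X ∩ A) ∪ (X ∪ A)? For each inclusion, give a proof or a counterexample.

Forward inclusion. This inclusion fails. Take X = ∅, A = {1}; then 1 ∈ (X ∩ A) ∪ (X ∪ A) but 1 ∉ X.

Reverse inclusion. Let x ∈ X. Then either x ∈ X and x ∉ A; or x ∈ X ∩ A. In each case x ∈ (X ∩ A) ∪ (X ∪ A), so X ⊆ (X ∩ A) ∪ (X ∪ A).

(⊆) fails; (⊇) holds.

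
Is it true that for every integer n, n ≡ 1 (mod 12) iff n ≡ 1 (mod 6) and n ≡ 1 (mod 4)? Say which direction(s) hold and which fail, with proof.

(⇐) If n ≡ 1 (mod 6) and n ≡ 1 (mod 4), then by the Chinese remainder theorem n ≡ 1 (mod 12). This is exactly n ≡ 1 (mod 12).

(⇒) Suppose n ≡ 1 (mod 12); write n = 12j + 1. Since 6 ∣ 12, reducing mod 6 gives n ≡ 1 (mod 6); since 4 ∣ 12, reducing mod 4 gives n ≡ 1 (mod 4).

Both directions hold.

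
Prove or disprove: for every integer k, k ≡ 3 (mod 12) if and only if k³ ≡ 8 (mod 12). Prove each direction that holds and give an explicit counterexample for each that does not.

(⟹) This fails: take k = 3. Then 3 ≡ 3 (mod 12), but 3³ = 27 ≡ 3 (mod 12), not 8.

(⟸) This fails: take k = 2. Then 2³ = 8 ≡ 8 (mod 12), yet 2 ≡ 2 (mod 12), not 3.

Both directions fail.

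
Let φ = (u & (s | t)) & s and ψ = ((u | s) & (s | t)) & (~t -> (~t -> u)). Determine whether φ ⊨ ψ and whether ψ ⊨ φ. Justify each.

Forward direction. Assume the antecedent. If s is true, the antecedent forces (s = T, t = F, u = T) or (s = T, t = T, u = T), and the consequent holds there. If s is false, the antecedent cannot hold. Either way the consequent holds.

Converse. This fails. Under s = T, t = T, u = F, the left side is false but the right side is true.

Only the forward implication holds.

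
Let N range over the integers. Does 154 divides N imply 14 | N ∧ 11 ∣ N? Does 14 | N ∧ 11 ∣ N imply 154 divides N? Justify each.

(⇐) Suppose 14 ∣ N and 11 ∣ N. Any common multiple of 14 and 11 is a multiple of their lcm; here gcd(14, 11) = 1, so lcm(14, 11) = 14·11 = 154, so 154 ∣ N.

(⇒) If 154 ∣ N, write N = 154q. Since 154 = 11·14, N = 14·(11q), so 14 ∣ N; and since 154 = 14·11, N = 11·(14q), so 11 ∣ N.

Both implications hold.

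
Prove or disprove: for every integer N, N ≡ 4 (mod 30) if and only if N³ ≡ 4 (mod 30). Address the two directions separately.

(⇐) Suppose N³ ≡ 4 (mod 30). The only residue r in {0, …, 29} with r³ ≡ 4 (mod 30) is r = 4, so N ≡ 4 (mod 30).

(⇒) Suppose N ≡ 4 (mod 30). Write N = 30j + 4. Then (30j + 4)³ = 27000j³ + 10800j² + 1440j + 64 = 30(900j³ + 360j² + 48j + 2) + 4, so N³ ≡ 4 (mod 30).

Equivalent; both directions hold.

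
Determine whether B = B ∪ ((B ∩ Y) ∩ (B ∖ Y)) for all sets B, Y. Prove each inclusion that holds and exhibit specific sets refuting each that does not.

(⊇) Let x ∈ B ∪ ((B ∩ Y) ∩ (B ∖ Y)). Then either x ∈ B and x ∉ Y; or x ∈ B ∩ Y. In each case x ∈ B, so B ∪ ((B ∩ Y) ∩ (B ∖ Y)) ⊆ B.

(⊆) Let x ∈ B. Then either x ∈ B and x ∉ Y; or x ∈ B ∩ Y. In each case x ∈ B ∪ ((B ∩ Y) ∩ (B ∖ Y)), so B ⊆ B ∪ ((B ∩ Y) ∩ (B ∖ Y)).

Both inclusions hold; the sets are equal.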